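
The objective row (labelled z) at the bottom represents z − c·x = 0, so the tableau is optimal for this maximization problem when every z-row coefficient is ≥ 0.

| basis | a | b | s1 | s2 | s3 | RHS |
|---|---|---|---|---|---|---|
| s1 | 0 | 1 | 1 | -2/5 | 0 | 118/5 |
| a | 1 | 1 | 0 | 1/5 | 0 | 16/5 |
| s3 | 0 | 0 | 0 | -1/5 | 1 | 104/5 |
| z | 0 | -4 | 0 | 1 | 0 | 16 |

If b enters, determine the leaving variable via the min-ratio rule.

a

Column b entries and ratios — s1: (118/5)/1 = 118/5; a: (16/5)/1 = 16/5; s3: 0 ≤ 0, skip.
Smallest ratio is 16/5 in the row of a, so a leaves.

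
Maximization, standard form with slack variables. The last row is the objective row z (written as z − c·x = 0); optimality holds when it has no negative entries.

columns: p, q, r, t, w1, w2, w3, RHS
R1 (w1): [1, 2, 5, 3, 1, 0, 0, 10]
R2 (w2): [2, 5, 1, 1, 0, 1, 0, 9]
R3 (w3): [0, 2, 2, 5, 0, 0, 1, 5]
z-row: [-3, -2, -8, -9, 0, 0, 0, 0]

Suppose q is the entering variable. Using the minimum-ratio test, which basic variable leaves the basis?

w2

Column q entries and ratios — w1: 10/2 = 5; w2: 9/5 = 9/5; w3: 5/2 = 5/2.
Smallest ratio is 9/5 in the row of w2, so w2 leaves.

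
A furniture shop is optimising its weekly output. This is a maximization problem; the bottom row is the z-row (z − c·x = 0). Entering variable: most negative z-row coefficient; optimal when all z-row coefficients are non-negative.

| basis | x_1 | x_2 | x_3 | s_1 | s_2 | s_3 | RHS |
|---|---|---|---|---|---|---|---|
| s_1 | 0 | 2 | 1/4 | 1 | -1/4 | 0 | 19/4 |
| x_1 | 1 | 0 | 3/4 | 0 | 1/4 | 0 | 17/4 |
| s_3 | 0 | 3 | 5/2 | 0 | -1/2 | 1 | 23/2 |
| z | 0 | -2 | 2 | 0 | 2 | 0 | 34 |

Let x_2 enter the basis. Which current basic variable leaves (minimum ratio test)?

s_1

Column x_2 entries and ratios — s_1: (19/4)/2 = 19/8; x_1: 0 ≤ 0, skip; s_3: (23/2)/3 = 23/6.
Smallest ratio is 19/8 in the row of s_1, so s_1 leaves.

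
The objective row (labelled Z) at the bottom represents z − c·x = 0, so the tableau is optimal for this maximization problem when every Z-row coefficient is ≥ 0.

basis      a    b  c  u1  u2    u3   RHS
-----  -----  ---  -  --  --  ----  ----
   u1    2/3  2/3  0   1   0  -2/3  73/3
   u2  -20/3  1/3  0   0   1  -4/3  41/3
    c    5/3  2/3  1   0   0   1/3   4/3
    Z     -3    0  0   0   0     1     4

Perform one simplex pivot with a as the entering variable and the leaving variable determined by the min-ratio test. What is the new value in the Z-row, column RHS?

Ratio test on column a — row 1: (73/3)/(2/3) = 73/2; row 2: entry -20/3 ≤ 0; row 3: (4/3)/(5/3) = 4/5. Minimum is 4/5 at row 3 (c leaves); pivot element 5/3.
Divide row 3 by 5/3; eliminate column a from the other rows.
Z-row update in column RHS: 4 − (-3)·(4/5) = 32/5.

32/5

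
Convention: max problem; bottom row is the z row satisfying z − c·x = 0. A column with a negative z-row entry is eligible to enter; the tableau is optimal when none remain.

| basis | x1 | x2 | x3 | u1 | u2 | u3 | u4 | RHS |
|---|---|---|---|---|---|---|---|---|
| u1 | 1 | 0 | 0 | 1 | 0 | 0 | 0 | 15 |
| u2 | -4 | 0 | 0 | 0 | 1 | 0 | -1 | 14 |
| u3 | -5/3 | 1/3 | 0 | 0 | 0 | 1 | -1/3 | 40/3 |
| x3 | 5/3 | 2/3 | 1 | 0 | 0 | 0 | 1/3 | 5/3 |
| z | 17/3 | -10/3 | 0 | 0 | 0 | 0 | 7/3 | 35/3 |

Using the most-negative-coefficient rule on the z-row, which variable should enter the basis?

Negative z-row entries: x2: -10/3.
The most negative is -10/3 in column x2, so x2 enters.

x2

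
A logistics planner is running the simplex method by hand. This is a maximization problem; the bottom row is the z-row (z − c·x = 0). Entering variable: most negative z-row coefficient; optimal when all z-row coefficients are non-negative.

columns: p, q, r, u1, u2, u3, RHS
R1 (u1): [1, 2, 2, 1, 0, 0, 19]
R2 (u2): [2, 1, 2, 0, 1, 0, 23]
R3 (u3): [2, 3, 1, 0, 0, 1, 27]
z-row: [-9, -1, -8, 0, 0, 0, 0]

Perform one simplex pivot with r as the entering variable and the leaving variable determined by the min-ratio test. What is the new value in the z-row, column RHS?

Ratio test on column r — row 1: 19/2 = 19/2; row 2: 23/2 = 23/2; row 3: 27/1 = 27. Minimum is 19/2 at row 1 (u1 leaves); pivot element 2.
Divide row 1 by 2; eliminate column r from the other rows.
z-row update in column RHS: 0 − (-8)·(19/2) = 76.

76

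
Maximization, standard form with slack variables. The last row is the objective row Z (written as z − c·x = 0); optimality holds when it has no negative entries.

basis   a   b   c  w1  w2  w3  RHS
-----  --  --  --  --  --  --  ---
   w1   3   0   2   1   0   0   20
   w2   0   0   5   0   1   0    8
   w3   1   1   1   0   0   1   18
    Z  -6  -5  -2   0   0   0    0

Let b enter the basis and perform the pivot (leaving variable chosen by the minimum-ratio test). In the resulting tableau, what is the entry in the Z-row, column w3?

Ratio test on column b — row 1: entry 0 ≤ 0; row 2: entry 0 ≤ 0; row 3: 18/1 = 18. Minimum is 18 at row 3 (w3 leaves); pivot element 1.
Divide row 3 by 1; eliminate column b from the other rows.
Z-row update in column w3: 0 − (-5)·1 = 5.

5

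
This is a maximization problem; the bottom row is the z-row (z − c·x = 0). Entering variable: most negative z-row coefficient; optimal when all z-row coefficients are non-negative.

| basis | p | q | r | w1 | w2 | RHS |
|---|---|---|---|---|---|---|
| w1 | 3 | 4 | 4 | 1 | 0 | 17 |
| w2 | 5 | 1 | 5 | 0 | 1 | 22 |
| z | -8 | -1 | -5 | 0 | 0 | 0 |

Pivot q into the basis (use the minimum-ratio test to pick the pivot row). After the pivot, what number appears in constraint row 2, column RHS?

Ratio test on column q — row 1: 17/4 = 17/4; row 2: 22/1 = 22. Minimum is 17/4 at row 1 (w1 leaves); pivot element 4.
Divide row 1 by 4; eliminate column q from the other rows.
Row 2 update in column RHS: 22 − 1·(17/4) = 71/4.

71/4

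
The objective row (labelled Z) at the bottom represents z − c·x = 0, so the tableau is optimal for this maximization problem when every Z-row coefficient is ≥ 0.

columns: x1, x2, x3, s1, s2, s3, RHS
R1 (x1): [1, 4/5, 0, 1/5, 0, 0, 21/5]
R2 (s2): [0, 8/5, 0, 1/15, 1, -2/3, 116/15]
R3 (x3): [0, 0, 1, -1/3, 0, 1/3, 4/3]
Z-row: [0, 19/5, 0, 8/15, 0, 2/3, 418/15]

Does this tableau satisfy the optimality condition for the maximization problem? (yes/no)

Every Z-row coefficient is ≥ 0, so the tableau is optimal.

yes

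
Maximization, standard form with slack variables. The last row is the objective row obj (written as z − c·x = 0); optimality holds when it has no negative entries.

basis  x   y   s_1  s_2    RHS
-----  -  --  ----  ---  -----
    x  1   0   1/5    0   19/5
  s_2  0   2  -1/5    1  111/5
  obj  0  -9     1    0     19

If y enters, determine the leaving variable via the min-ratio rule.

s_2

Column y entries and ratios — x: 0 ≤ 0, skip; s_2: (111/5)/2 = 111/10.
Smallest ratio is 111/10 in the row of s_2, so s_2 leaves.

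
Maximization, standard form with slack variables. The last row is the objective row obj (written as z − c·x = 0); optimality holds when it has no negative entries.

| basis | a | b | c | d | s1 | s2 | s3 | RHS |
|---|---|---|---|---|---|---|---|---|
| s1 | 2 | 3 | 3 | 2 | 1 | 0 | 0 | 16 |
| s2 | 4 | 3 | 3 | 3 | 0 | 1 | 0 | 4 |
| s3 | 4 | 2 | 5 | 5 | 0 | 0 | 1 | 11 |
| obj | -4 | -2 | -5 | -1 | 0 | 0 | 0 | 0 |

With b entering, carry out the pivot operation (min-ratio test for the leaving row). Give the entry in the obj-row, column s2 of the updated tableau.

2/3

Ratio test on column b — row 1: 16/3 = 16/3; row 2: 4/3 = 4/3; row 3: 11/2 = 11/2. Minimum is 4/3 at row 2 (s2 leaves); pivot element 3.
Divide row 2 by 3; eliminate column b from the other rows.
obj-row update in column s2: 0 − (-2)·(1/3) = 2/3.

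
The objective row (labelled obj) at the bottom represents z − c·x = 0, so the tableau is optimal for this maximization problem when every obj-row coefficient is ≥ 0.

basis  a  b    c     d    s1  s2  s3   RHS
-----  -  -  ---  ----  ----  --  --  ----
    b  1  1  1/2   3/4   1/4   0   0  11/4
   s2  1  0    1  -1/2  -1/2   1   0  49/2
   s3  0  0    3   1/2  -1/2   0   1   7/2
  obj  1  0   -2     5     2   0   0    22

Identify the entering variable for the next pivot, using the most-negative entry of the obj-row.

c

Negative obj-row entries: c: -2.
The most negative is -2 in column c, so c enters.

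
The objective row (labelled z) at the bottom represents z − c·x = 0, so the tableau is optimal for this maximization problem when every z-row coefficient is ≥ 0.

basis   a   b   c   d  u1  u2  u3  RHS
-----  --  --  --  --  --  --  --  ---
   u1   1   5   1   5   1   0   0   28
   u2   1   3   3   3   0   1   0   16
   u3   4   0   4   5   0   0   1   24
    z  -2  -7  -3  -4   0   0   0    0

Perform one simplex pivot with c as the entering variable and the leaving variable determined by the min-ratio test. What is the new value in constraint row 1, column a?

Ratio test on column c — row 1: 28/1 = 28; row 2: 16/3 = 16/3; row 3: 24/4 = 6. Minimum is 16/3 at row 2 (u2 leaves); pivot element 3.
Divide row 2 by 3; eliminate column c from the other rows.
Row 1 update in column a: 1 − 1·(1/3) = 2/3.

2/3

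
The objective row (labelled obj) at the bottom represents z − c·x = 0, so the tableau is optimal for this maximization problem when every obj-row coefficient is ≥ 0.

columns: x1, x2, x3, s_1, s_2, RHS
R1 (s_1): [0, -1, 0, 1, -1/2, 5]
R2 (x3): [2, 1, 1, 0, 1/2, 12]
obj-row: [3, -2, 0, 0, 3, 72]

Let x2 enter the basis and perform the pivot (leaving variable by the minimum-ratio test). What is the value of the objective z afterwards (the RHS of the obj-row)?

96

Ratio test on column x2 — row 1: entry -1 ≤ 0; row 2: 12/1 = 12. Minimum is 12 at row 2 (x3 leaves); pivot element 1.
Pivot on row 2; the obj-row RHS becomes 72 − (-2)·12 = 96.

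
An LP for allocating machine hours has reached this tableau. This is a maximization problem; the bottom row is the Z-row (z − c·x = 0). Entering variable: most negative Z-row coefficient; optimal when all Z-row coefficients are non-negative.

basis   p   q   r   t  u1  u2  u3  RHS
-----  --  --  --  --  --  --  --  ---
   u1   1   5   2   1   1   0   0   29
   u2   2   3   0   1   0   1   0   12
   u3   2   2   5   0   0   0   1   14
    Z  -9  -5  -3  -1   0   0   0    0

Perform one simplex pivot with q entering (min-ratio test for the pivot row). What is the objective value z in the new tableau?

20

Ratio test on column q — row 1: 29/5 = 29/5; row 2: 12/3 = 4; row 3: 14/2 = 7. Minimum is 4 at row 2 (u2 leaves); pivot element 3.
Pivot on row 2; the Z-row RHS becomes 0 − (-5)·4 = 20.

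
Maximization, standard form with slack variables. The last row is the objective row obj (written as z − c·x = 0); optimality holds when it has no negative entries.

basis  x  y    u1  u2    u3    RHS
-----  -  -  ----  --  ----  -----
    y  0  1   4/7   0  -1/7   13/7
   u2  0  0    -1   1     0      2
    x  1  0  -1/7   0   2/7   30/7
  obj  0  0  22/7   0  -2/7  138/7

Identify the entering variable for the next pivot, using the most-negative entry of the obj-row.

Negative obj-row entries: u3: -2/7.
The most negative is -2/7 in column u3, so u3 enters.

u3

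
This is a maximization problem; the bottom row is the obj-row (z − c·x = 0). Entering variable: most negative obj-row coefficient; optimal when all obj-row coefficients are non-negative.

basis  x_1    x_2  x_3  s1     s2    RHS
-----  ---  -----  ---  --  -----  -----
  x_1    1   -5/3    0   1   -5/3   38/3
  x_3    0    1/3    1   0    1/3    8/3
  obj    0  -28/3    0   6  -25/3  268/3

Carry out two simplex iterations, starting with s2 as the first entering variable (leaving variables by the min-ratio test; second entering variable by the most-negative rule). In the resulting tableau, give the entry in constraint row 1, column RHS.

Ratio test on column s2 — row 1: entry -5/3 ≤ 0; row 2: (8/3)/(1/3) = 8. Minimum is 8 at row 2 (x_3 leaves); pivot element 1/3.
Divide row 2 by 1/3; eliminate column s2 from the other rows.
Second iteration: most negative obj-row entry is -1 in column x_2, so x_2 enters.
Ratio test on column x_2 — row 1: entry 0 ≤ 0; row 2: 8/1 = 8. Minimum is 8 at row 2 (s2 leaves); pivot element 1.
Divide row 2 by 1; eliminate column x_2 from the other rows.
After both pivots, the entry at constraint row 1, column RHS is 26.

26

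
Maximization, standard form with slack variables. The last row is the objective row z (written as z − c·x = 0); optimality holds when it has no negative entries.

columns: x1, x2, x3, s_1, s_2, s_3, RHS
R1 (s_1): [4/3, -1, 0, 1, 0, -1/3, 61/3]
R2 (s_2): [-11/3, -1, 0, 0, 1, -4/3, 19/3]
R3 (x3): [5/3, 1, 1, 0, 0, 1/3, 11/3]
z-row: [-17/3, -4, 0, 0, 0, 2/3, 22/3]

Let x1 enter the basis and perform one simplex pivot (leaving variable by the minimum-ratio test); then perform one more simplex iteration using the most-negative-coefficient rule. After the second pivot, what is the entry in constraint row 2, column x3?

Ratio test on column x1 — row 1: (61/3)/(4/3) = 61/4; row 2: entry -11/3 ≤ 0; row 3: (11/3)/(5/3) = 11/5. Minimum is 11/5 at row 3 (x3 leaves); pivot element 5/3.
Divide row 3 by 5/3; eliminate column x1 from the other rows.
Second iteration: most negative z-row entry is -3/5 in column x2, so x2 enters.
Ratio test on column x2 — row 1: entry -9/5 ≤ 0; row 2: (72/5)/(6/5) = 12; row 3: (11/5)/(3/5) = 11/3. Minimum is 11/3 at row 3 (x1 leaves); pivot element 3/5.
Divide row 3 by 3/5; eliminate column x2 from the other rows.
After both pivots, the entry at constraint row 2, column x3 is 1.

1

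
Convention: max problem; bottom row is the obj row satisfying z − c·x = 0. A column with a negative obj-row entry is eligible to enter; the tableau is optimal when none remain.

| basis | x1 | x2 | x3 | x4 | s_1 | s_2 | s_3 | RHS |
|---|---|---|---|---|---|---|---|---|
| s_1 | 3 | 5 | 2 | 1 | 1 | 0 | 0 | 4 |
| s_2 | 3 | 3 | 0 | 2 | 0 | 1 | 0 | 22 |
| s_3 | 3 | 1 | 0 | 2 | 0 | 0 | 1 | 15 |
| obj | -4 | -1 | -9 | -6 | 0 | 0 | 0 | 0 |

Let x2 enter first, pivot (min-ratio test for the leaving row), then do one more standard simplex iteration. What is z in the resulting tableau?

Ratio test on column x2 — row 1: 4/5 = 4/5; row 2: 22/3 = 22/3; row 3: 15/1 = 15. Minimum is 4/5 at row 1 (s_1 leaves); pivot element 5.
Pivot on row 1; the obj-row RHS becomes 0 − (-1)·(4/5) = 4/5.
Next entering variable (most negative obj-row entry -43/5): x3.
Ratio test on column x3 — row 1: (4/5)/(2/5) = 2; row 2: entry -6/5 ≤ 0; row 3: entry -2/5 ≤ 0. Minimum is 2 at row 1 (x2 leaves); pivot element 2/5.
After the second pivot the obj-row RHS is 4/5 − (-43/5)·2 = 18.

18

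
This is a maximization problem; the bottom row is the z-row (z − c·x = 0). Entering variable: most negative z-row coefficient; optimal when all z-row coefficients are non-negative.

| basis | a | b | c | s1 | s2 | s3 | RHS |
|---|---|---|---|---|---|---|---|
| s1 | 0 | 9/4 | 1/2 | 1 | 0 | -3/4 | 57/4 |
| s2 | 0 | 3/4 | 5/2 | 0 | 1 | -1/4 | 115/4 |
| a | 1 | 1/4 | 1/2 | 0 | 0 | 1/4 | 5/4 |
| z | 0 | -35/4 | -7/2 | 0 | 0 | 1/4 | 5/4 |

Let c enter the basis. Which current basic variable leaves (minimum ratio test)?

a

Column c entries and ratios — s1: (57/4)/(1/2) = 57/2; s2: (115/4)/(5/2) = 23/2; a: (5/4)/(1/2) = 5/2.
Smallest ratio is 5/2 in the row of a, so a leaves.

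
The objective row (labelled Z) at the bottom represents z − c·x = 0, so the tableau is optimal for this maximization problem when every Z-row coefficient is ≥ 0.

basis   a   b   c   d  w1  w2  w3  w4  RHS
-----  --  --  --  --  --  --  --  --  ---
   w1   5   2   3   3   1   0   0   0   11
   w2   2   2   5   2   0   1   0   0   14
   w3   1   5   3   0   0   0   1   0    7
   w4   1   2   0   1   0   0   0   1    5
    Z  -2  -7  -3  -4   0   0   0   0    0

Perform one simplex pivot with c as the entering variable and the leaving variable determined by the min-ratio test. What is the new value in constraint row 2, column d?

Ratio test on column c — row 1: 11/3 = 11/3; row 2: 14/5 = 14/5; row 3: 7/3 = 7/3; row 4: entry 0 ≤ 0. Minimum is 7/3 at row 3 (w3 leaves); pivot element 3.
Divide row 3 by 3; eliminate column c from the other rows.
Row 2 update in column d: 2 − 5·0 = 2.

2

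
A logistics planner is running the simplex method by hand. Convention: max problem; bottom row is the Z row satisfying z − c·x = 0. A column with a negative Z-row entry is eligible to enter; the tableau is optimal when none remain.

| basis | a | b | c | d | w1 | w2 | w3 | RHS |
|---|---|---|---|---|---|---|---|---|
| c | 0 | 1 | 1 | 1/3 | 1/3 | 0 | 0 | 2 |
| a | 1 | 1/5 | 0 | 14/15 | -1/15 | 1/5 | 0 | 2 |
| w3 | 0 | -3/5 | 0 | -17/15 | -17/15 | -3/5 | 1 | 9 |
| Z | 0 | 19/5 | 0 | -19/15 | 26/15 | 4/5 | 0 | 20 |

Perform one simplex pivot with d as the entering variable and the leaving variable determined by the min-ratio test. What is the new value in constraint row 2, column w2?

Ratio test on column d — row 1: 2/(1/3) = 6; row 2: 2/(14/15) = 15/7; row 3: entry -17/15 ≤ 0. Minimum is 15/7 at row 2 (a leaves); pivot element 14/15.
Divide row 2 by 14/15; eliminate column d from the other rows.
In the new row 2, the w2 entry is the old entry divided by the pivot: (1/5)/(14/15) = 3/14.

3/14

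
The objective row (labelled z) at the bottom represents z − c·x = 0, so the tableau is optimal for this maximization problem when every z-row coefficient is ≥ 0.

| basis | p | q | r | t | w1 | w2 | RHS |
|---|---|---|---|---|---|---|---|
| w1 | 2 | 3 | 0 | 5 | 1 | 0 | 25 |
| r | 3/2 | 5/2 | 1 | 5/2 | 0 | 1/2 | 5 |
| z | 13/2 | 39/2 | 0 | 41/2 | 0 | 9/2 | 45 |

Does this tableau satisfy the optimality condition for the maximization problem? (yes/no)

yes

Every z-row coefficient is ≥ 0, so the tableau is optimal.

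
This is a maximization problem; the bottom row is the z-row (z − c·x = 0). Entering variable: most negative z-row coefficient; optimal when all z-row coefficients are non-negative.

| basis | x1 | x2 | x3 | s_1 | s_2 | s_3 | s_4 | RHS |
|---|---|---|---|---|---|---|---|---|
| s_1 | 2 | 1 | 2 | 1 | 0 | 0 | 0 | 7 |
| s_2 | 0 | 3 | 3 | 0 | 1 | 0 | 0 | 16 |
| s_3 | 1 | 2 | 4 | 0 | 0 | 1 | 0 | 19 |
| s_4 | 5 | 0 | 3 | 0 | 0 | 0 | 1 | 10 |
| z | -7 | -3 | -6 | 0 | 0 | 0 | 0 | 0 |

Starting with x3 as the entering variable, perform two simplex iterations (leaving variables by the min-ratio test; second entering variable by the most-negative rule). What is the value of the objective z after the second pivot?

21

Ratio test on column x3 — row 1: 7/2 = 7/2; row 2: 16/3 = 16/3; row 3: 19/4 = 19/4; row 4: 10/3 = 10/3. Minimum is 10/3 at row 4 (s_4 leaves); pivot element 3.
Pivot on row 4; the z-row RHS becomes 0 − (-6)·(10/3) = 20.
Next entering variable (most negative z-row entry -3): x2.
Ratio test on column x2 — row 1: (1/3)/1 = 1/3; row 2: 6/3 = 2; row 3: (17/3)/2 = 17/6; row 4: entry 0 ≤ 0. Minimum is 1/3 at row 1 (s_1 leaves); pivot element 1.
After the second pivot the z-row RHS is 20 − (-3)·(1/3) = 21.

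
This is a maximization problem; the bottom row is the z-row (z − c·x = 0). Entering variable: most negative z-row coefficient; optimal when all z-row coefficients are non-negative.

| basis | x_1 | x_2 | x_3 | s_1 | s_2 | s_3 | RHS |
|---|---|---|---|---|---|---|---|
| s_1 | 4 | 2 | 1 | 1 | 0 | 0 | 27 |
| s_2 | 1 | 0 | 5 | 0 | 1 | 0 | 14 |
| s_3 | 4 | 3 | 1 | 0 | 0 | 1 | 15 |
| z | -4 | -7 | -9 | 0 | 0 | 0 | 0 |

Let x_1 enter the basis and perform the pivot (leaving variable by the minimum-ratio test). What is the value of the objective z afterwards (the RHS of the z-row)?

Ratio test on column x_1 — row 1: 27/4 = 27/4; row 2: 14/1 = 14; row 3: 15/4 = 15/4. Minimum is 15/4 at row 3 (s_3 leaves); pivot element 4.
Pivot on row 3; the z-row RHS becomes 0 − (-4)·(15/4) = 15.

15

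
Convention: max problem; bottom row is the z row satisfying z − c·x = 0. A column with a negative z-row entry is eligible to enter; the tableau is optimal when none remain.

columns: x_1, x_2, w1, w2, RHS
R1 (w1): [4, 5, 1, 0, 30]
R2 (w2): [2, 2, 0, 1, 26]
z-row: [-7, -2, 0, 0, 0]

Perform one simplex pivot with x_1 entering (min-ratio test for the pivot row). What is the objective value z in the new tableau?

Ratio test on column x_1 — row 1: 30/4 = 15/2; row 2: 26/2 = 13. Minimum is 15/2 at row 1 (w1 leaves); pivot element 4.
Pivot on row 1; the z-row RHS becomes 0 − (-7)·(15/2) = 105/2.

105/2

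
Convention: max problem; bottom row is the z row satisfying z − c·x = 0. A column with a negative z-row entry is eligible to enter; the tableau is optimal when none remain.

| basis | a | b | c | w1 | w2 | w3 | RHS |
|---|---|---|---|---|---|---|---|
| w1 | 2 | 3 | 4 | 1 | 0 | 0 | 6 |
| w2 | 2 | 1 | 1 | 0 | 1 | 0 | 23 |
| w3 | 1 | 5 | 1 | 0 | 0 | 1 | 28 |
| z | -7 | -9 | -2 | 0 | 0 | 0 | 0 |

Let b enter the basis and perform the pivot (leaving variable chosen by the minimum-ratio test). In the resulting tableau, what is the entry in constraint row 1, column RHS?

Ratio test on column b — row 1: 6/3 = 2; row 2: 23/1 = 23; row 3: 28/5 = 28/5. Minimum is 2 at row 1 (w1 leaves); pivot element 3.
Divide row 1 by 3; eliminate column b from the other rows.
In the new row 1, the RHS entry is the old entry divided by the pivot: 6/3 = 2.

2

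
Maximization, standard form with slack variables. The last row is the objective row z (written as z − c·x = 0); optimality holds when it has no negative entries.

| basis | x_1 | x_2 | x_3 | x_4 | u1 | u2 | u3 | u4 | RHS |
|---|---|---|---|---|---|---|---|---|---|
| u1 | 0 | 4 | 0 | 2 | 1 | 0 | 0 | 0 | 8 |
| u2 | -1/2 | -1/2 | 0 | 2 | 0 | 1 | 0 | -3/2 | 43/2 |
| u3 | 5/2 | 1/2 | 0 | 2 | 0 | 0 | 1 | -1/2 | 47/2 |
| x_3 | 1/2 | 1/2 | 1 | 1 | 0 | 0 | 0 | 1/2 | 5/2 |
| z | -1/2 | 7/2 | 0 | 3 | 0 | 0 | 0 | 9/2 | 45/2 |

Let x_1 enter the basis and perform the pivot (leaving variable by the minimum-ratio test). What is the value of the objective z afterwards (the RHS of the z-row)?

Ratio test on column x_1 — row 1: entry 0 ≤ 0; row 2: entry -1/2 ≤ 0; row 3: (47/2)/(5/2) = 47/5; row 4: (5/2)/(1/2) = 5. Minimum is 5 at row 4 (x_3 leaves); pivot element 1/2.
Pivot on row 4; the z-row RHS becomes 45/2 − (-1/2)·5 = 25.

25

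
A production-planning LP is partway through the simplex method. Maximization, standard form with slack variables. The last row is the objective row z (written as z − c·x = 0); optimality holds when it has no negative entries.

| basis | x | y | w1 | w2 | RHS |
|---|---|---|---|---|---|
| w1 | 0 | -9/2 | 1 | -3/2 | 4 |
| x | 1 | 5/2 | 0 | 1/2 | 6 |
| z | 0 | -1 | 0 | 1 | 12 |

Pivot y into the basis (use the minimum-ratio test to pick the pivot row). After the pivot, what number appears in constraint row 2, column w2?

1/5

Ratio test on column y — row 1: entry -9/2 ≤ 0; row 2: 6/(5/2) = 12/5. Minimum is 12/5 at row 2 (x leaves); pivot element 5/2.
Divide row 2 by 5/2; eliminate column y from the other rows.
In the new row 2, the w2 entry is the old entry divided by the pivot: (1/2)/(5/2) = 1/5.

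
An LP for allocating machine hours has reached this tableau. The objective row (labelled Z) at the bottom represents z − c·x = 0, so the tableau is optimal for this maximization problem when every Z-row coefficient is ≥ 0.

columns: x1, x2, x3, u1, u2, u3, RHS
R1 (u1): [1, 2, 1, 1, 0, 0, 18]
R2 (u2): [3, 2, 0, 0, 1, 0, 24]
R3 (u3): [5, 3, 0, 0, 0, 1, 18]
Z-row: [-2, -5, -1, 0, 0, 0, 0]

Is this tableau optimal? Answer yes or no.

no

The Z-row has a negative entry -5 in column x2, so it is not optimal.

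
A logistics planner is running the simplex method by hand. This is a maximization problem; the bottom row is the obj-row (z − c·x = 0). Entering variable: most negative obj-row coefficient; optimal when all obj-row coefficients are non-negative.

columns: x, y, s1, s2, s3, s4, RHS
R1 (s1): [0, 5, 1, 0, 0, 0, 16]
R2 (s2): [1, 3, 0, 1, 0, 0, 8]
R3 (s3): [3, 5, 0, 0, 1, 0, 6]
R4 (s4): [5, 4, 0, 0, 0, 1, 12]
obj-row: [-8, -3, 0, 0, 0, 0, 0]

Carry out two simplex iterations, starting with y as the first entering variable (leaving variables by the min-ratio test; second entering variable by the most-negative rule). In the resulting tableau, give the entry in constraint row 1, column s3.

Ratio test on column y — row 1: 16/5 = 16/5; row 2: 8/3 = 8/3; row 3: 6/5 = 6/5; row 4: 12/4 = 3. Minimum is 6/5 at row 3 (s3 leaves); pivot element 5.
Divide row 3 by 5; eliminate column y from the other rows.
Second iteration: most negative obj-row entry is -31/5 in column x, so x enters.
Ratio test on column x — row 1: entry -3 ≤ 0; row 2: entry -4/5 ≤ 0; row 3: (6/5)/(3/5) = 2; row 4: (36/5)/(13/5) = 36/13. Minimum is 2 at row 3 (y leaves); pivot element 3/5.
Divide row 3 by 3/5; eliminate column x from the other rows.
After both pivots, the entry at constraint row 1, column s3 is 0.

0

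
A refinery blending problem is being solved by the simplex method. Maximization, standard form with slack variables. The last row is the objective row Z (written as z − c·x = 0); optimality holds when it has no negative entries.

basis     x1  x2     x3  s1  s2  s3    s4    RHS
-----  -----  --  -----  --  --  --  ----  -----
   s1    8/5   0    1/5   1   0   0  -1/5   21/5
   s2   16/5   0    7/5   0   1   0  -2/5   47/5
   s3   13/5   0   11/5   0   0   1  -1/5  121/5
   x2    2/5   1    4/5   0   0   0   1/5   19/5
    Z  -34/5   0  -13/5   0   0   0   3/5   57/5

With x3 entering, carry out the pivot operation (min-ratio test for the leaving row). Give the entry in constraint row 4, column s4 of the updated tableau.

1/4

Ratio test on column x3 — row 1: (21/5)/(1/5) = 21; row 2: (47/5)/(7/5) = 47/7; row 3: (121/5)/(11/5) = 11; row 4: (19/5)/(4/5) = 19/4. Minimum is 19/4 at row 4 (x2 leaves); pivot element 4/5.
Divide row 4 by 4/5; eliminate column x3 from the other rows.
In the new row 4, the s4 entry is the old entry divided by the pivot: (1/5)/(4/5) = 1/4.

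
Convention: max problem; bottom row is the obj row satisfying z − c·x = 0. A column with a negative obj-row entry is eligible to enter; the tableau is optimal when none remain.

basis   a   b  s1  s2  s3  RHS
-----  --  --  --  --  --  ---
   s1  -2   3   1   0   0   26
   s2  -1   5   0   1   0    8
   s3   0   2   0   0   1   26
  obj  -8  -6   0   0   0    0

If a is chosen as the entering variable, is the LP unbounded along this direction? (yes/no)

yes

Every constraint-row entry in column a is ≤ 0, so increasing a is unbounded.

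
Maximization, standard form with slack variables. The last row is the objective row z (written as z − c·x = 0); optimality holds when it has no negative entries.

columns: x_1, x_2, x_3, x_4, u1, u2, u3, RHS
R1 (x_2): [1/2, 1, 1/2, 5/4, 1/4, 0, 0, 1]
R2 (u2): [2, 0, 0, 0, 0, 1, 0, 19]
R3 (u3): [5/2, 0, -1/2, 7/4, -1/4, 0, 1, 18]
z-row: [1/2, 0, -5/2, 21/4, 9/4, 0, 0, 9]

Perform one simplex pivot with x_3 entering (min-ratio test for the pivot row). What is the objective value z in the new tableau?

Ratio test on column x_3 — row 1: 1/(1/2) = 2; row 2: entry 0 ≤ 0; row 3: entry -1/2 ≤ 0. Minimum is 2 at row 1 (x_2 leaves); pivot element 1/2.
Pivot on row 1; the z-row RHS becomes 9 − (-5/2)·2 = 14.

14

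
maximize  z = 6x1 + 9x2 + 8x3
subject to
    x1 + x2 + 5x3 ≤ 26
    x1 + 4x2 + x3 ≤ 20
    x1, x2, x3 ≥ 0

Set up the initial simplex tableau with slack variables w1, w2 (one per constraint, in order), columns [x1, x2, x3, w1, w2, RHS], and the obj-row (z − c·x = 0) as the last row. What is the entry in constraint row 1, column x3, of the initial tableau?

Constraint 1 has coefficient 5 on x3.

5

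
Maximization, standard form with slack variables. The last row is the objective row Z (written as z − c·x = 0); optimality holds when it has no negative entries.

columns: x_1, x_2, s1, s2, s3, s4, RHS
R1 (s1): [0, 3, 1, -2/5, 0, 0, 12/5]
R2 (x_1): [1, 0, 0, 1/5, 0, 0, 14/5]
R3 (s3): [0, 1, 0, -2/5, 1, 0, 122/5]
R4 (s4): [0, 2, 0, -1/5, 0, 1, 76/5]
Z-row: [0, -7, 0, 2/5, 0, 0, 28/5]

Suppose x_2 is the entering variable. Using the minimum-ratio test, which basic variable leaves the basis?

s1

Column x_2 entries and ratios — s1: (12/5)/3 = 4/5; x_1: 0 ≤ 0, skip; s3: (122/5)/1 = 122/5; s4: (76/5)/2 = 38/5.
Smallest ratio is 4/5 in the row of s1, so s1 leaves.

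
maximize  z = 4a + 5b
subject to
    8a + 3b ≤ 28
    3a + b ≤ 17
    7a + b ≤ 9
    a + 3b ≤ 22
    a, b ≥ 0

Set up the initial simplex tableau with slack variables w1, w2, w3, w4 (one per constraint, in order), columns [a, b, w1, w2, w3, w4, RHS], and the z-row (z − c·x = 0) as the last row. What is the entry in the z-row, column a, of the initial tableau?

The z-row carries the negated objective coefficients: the a entry is -4.

-4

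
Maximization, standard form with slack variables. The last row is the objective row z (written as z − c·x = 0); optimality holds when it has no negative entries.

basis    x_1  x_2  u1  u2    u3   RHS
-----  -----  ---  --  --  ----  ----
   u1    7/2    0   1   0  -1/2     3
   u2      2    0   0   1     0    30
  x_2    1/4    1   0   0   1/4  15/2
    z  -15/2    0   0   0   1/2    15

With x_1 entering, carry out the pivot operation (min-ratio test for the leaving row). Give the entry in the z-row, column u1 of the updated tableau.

Ratio test on column x_1 — row 1: 3/(7/2) = 6/7; row 2: 30/2 = 15; row 3: (15/2)/(1/4) = 30. Minimum is 6/7 at row 1 (u1 leaves); pivot element 7/2.
Divide row 1 by 7/2; eliminate column x_1 from the other rows.
z-row update in column u1: 0 − (-15/2)·(2/7) = 15/7.

15/7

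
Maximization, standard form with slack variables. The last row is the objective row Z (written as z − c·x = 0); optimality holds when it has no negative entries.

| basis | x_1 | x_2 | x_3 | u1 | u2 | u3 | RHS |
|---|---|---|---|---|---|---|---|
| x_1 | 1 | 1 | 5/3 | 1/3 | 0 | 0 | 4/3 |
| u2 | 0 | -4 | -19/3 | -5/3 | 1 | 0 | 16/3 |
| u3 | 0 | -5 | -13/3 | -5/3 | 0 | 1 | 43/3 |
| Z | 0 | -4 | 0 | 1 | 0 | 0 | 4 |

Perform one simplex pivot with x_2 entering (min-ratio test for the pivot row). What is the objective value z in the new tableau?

28/3

Ratio test on column x_2 — row 1: (4/3)/1 = 4/3; row 2: entry -4 ≤ 0; row 3: entry -5 ≤ 0. Minimum is 4/3 at row 1 (x_1 leaves); pivot element 1.
Pivot on row 1; the Z-row RHS becomes 4 − (-4)·(4/3) = 28/3.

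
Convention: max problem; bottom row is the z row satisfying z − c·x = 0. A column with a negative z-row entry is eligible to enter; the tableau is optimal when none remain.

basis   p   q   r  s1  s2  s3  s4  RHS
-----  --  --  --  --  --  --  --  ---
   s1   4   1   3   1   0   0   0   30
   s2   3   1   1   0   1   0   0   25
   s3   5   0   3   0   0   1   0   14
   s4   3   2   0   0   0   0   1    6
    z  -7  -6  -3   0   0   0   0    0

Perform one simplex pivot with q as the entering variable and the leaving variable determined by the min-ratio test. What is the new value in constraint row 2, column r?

Ratio test on column q — row 1: 30/1 = 30; row 2: 25/1 = 25; row 3: entry 0 ≤ 0; row 4: 6/2 = 3. Minimum is 3 at row 4 (s4 leaves); pivot element 2.
Divide row 4 by 2; eliminate column q from the other rows.
Row 2 update in column r: 1 − 1·0 = 1.

1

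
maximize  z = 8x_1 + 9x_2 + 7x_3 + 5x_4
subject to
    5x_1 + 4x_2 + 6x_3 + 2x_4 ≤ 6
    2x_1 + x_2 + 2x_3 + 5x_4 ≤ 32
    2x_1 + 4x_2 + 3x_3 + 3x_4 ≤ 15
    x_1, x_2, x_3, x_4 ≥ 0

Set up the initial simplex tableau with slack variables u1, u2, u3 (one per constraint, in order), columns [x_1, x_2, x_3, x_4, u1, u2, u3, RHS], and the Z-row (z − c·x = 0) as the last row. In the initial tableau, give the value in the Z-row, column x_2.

-9

The Z-row carries the negated objective coefficients: the x_2 entry is -9.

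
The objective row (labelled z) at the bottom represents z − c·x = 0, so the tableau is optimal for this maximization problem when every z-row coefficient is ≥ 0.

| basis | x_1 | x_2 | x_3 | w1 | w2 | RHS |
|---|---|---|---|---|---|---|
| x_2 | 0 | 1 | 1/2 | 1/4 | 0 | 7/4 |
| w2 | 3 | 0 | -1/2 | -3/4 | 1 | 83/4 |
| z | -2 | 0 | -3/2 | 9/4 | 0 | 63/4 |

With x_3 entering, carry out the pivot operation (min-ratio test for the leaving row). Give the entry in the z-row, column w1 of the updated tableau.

Ratio test on column x_3 — row 1: (7/4)/(1/2) = 7/2; row 2: entry -1/2 ≤ 0. Minimum is 7/2 at row 1 (x_2 leaves); pivot element 1/2.
Divide row 1 by 1/2; eliminate column x_3 from the other rows.
z-row update in column w1: 9/4 − (-3/2)·(1/2) = 3.

3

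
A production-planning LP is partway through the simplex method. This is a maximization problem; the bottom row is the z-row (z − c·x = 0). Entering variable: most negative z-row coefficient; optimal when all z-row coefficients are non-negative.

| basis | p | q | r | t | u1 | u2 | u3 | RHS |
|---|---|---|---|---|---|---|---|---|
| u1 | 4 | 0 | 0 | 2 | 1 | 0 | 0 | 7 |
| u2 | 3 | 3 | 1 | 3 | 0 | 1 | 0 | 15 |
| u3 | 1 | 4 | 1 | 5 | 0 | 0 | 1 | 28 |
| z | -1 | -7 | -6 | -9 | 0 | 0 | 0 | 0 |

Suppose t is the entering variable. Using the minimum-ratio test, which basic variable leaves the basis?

u1

Column t entries and ratios — u1: 7/2 = 7/2; u2: 15/3 = 5; u3: 28/5 = 28/5.
Smallest ratio is 7/2 in the row of u1, so u1 leaves.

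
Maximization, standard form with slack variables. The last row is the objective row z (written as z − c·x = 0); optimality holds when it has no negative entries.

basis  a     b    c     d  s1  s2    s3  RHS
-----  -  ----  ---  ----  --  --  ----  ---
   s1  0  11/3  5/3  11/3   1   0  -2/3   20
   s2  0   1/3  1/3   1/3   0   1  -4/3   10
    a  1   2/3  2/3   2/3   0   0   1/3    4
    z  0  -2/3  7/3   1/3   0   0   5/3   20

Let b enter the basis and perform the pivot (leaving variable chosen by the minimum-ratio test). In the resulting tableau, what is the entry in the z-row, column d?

1

Ratio test on column b — row 1: 20/(11/3) = 60/11; row 2: 10/(1/3) = 30; row 3: 4/(2/3) = 6. Minimum is 60/11 at row 1 (s1 leaves); pivot element 11/3.
Divide row 1 by 11/3; eliminate column b from the other rows.
z-row update in column d: 1/3 − (-2/3)·1 = 1.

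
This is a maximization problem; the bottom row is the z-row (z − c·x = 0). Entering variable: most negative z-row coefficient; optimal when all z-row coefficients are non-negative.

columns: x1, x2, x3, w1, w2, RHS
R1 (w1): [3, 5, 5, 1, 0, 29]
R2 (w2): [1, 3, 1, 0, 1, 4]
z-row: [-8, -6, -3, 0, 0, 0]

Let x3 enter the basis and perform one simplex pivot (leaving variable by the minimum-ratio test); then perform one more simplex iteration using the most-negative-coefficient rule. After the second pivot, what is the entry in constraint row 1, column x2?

Ratio test on column x3 — row 1: 29/5 = 29/5; row 2: 4/1 = 4. Minimum is 4 at row 2 (w2 leaves); pivot element 1.
Divide row 2 by 1; eliminate column x3 from the other rows.
Second iteration: most negative z-row entry is -5 in column x1, so x1 enters.
Ratio test on column x1 — row 1: entry -2 ≤ 0; row 2: 4/1 = 4. Minimum is 4 at row 2 (x3 leaves); pivot element 1.
Divide row 2 by 1; eliminate column x1 from the other rows.
After both pivots, the entry at constraint row 1, column x2 is -4.

-4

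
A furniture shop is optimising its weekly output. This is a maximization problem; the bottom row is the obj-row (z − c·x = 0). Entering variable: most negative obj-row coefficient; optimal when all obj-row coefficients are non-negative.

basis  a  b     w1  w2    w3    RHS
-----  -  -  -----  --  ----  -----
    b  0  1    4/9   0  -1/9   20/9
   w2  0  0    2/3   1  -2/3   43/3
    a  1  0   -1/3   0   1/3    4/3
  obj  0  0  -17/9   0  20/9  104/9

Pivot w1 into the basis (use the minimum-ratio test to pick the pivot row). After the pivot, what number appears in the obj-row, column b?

Ratio test on column w1 — row 1: (20/9)/(4/9) = 5; row 2: (43/3)/(2/3) = 43/2; row 3: entry -1/3 ≤ 0. Minimum is 5 at row 1 (b leaves); pivot element 4/9.
Divide row 1 by 4/9; eliminate column w1 from the other rows.
obj-row update in column b: 0 − (-17/9)·(9/4) = 17/4.

17/4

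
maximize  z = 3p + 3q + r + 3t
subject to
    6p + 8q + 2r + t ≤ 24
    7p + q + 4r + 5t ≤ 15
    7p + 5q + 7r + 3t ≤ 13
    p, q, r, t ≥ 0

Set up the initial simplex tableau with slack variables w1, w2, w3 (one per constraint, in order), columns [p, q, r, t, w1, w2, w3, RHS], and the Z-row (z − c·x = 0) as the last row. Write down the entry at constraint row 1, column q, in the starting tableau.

8

Constraint 1 has coefficient 8 on q.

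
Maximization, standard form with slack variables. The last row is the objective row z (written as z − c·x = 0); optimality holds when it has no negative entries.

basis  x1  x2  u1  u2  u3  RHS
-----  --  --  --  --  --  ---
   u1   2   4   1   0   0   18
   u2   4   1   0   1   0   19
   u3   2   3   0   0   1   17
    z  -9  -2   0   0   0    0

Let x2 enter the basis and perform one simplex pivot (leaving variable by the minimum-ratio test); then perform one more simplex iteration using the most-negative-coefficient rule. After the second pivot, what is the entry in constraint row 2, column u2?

Ratio test on column x2 — row 1: 18/4 = 9/2; row 2: 19/1 = 19; row 3: 17/3 = 17/3. Minimum is 9/2 at row 1 (u1 leaves); pivot element 4.
Divide row 1 by 4; eliminate column x2 from the other rows.
Second iteration: most negative z-row entry is -8 in column x1, so x1 enters.
Ratio test on column x1 — row 1: (9/2)/(1/2) = 9; row 2: (29/2)/(7/2) = 29/7; row 3: (7/2)/(1/2) = 7. Minimum is 29/7 at row 2 (u2 leaves); pivot element 7/2.
Divide row 2 by 7/2; eliminate column x1 from the other rows.
After both pivots, the entry at constraint row 2, column u2 is 2/7.

2/7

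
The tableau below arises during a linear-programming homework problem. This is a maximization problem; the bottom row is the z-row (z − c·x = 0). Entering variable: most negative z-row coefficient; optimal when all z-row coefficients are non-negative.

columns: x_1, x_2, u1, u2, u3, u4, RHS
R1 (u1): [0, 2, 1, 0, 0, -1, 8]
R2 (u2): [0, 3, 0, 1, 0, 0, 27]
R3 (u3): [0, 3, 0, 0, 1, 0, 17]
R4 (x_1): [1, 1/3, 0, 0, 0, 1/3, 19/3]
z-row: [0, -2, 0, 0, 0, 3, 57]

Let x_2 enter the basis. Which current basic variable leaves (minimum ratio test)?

Column x_2 entries and ratios — u1: 8/2 = 4; u2: 27/3 = 9; u3: 17/3 = 17/3; x_1: (19/3)/(1/3) = 19.
Smallest ratio is 4 in the row of u1, so u1 leaves.

u1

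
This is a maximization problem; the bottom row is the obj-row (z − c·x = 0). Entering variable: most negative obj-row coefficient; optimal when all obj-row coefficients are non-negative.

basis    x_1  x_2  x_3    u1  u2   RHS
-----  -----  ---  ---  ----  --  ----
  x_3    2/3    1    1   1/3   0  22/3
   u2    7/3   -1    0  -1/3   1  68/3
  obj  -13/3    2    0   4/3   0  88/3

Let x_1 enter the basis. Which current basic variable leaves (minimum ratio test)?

Column x_1 entries and ratios — x_3: (22/3)/(2/3) = 11; u2: (68/3)/(7/3) = 68/7.
Smallest ratio is 68/7 in the row of u2, so u2 leaves.

u2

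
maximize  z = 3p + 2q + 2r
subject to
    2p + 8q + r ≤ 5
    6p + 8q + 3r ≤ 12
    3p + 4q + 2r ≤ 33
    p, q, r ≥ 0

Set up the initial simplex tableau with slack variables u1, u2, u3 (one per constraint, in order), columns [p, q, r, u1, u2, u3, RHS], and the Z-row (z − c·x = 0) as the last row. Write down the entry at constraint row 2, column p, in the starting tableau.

6

Constraint 2 has coefficient 6 on p.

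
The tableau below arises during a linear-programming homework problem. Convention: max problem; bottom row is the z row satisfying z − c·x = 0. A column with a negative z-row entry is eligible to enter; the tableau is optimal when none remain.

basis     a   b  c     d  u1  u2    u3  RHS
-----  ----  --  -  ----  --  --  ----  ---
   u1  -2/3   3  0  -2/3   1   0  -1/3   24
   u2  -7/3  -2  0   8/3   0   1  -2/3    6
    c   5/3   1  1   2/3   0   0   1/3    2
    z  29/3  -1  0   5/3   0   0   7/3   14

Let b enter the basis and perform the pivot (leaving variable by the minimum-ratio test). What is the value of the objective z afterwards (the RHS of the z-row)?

16

Ratio test on column b — row 1: 24/3 = 8; row 2: entry -2 ≤ 0; row 3: 2/1 = 2. Minimum is 2 at row 3 (c leaves); pivot element 1.
Pivot on row 3; the z-row RHS becomes 14 − (-1)·2 = 16.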